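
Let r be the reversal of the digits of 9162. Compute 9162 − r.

Reverse of 9162 is 2619.
9162 − 2619 = 6543

6543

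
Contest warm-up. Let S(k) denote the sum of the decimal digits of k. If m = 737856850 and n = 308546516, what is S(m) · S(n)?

1862

S(737856850) = 7+3+7+8+5+6+8+5+0 = 49.
S(308546516) = 3+0+8+5+4+6+5+1+6 = 38.
49 · 38 = 1862.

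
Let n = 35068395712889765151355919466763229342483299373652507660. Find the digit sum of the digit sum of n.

First digit sum: 270.
2+7+0 = 9.

9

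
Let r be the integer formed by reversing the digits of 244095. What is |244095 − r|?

Reverse of 244095 is 590442.
|244095 − 590442| = 346347

346347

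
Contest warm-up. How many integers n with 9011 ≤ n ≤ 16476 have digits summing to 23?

346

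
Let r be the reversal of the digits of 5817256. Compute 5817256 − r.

Reverse of 5817256 is 6527185.
5817256 − 6527185 = -709929

-709929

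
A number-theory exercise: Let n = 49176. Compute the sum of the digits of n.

4+9+1+7+6 = 27

27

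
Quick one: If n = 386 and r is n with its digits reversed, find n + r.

Reverse of 386 is 683.
386 + 683 = 1069

1069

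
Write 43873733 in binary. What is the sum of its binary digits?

15

43873733 in base 2 is 10100111010111010111000101.
Digit sum: 1+0+1+0+0+1+1+1+0+1+0+1+1+1+0+1+0+1+1+1+0+0+0+1+0+1 = 15.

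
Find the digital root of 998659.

1

9+9+8+6+5+9 = 46
4+6 = 10
1+0 = 1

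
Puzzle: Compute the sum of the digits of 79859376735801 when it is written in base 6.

41

79859376735801 in base 6 is 441502520300003453.
Digit sum: 4+4+1+5+0+2+5+2+0+3+0+0+0+0+3+4+5+3 = 41.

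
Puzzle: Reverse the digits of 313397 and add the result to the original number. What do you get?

Reverse of 313397 is 793313.
313397 + 793313 = 1106710

1106710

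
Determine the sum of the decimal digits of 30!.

30! = 265252859812191058636308480000000
Sum of its 33 digits: 117.

117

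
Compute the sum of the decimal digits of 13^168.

838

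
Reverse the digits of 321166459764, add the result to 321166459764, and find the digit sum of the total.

54

Reversal of 321166459764 is 467954661123; 321166459764 + 467954661123 = 789121120887.
Digit sum of 789121120887: 7+8+9+1+2+1+1+2+0+8+8+7 = 54.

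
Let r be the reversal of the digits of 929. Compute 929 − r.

Reverse of 929 is 929.
929 − 929 = 0

0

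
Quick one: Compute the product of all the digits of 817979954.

8×1×7×9×7×9×9×5×4 = 5715360

5715360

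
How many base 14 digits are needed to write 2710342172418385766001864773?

24

2710342172418385766001864773 in base 14 is BB3BCACB0C52301A11DA656D, which has 24 digits.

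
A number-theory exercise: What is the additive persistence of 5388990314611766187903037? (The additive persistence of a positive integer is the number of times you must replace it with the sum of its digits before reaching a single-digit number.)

2

5388990314611766187903037 → 115 → 7 (2 steps)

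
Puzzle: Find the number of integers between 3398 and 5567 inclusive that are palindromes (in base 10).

22

The integers in [3398, 5567] that are palindromes (in base 10): 3443, 3553, 3663, 3773, 3883, 3993, …, 5445, 5555.
22 qualify.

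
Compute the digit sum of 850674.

30

8+5+0+6+7+4 = 30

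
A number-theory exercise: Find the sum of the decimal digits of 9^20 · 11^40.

261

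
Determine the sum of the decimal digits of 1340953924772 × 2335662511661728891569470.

1340953924772 × 2335662511661728891569470 = 3132015811955622576777106019391910840
Sum of its 37 digits: 145.

145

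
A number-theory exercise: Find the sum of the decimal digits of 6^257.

6^257 = 96576474734373369072370583481463824389861480882017106519224762279585665975887308869885223855170402710968028380637180310216422706997265069476500027417859626609773894637628689035463675972032186271399936
Sum of its 200 digits: 954.

954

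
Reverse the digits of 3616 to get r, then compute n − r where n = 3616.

-2547

Reverse of 3616 is 6163.
3616 − 6163 = -2547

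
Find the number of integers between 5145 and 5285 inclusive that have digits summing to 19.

The integers in [5145, 5285] that have digits summing to 19: 5149, 5158, 5167, 5176, 5185, 5194, …, 5275, 5284.
12 qualify.

12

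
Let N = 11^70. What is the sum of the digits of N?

367

11^70 = 7897469567994392174328988784504809847540729881935024059662581894710332201
Sum of its 73 digits: 367.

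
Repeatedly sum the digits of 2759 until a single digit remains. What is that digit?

5

2+7+5+9 = 23
2+3 = 5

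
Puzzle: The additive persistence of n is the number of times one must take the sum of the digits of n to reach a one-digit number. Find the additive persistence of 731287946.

731287946 → 47 → 11 → 2 (3 steps)

3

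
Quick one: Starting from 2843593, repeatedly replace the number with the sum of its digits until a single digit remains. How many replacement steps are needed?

2

2843593 → 34 → 7 (2 steps)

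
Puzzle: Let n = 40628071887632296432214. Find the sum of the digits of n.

4+0+6+2+8+0+7+1+8+8+7+6+3+2+2+9+6+4+3+2+2+1+4 = 95

95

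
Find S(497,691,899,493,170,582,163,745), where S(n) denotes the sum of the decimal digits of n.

4+9+7+6+9+1+8+9+9+4+9+3+1+7+0+5+8+2+1+6+3+7+4+5 = 127

127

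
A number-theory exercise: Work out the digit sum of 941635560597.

9+4+1+6+3+5+5+6+0+5+9+7 = 60

60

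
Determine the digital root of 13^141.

The digital root of n equals n mod 9 (or 9 when 9 | n), so we need 13^141 mod 9.
13^141 ≡ 1 (mod 9), so the digital root is 1.

1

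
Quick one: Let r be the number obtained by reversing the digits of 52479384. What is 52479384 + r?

100876809

Reverse of 52479384 is 48397425.
52479384 + 48397425 = 100876809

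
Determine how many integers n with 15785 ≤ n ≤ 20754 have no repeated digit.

The integers in [15785, 20754] that have no repeated digit: 15786, 15789, 15790, 15792, 15793, 15794, …, 20753, 20754.
1667 qualify.

1667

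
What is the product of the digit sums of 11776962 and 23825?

780

S(11776962) = 1+1+7+7+6+9+6+2 = 39.
S(23825) = 2+3+8+2+5 = 20.
39 · 20 = 780.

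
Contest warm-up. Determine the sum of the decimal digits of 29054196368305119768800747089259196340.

2+9+0+5+4+1+9+6+3+6+8+3+0+5+1+1+9+7+6+8+8+0+0+7+4+7+0+8+9+2+5+9+1+9+6+3+4+0 = 175

175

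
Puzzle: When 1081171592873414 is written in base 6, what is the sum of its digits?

49

1081171592873414 in base 6 is 14351243212321240342.
Digit sum: 1+4+3+5+1+2+4+3+2+1+2+3+2+1+2+4+0+3+4+2 = 49.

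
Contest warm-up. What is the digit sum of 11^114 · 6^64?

801

11^114 · 6^64 = 3314714534344949596632676689290884206192819209039050401565291796769267089440898634981166094968665018086560942295135602460729063199569661646741876973043148468523039195136
Sum of its 169 digits: 801.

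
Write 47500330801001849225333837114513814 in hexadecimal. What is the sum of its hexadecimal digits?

204

47500330801001849225333837114513814 in base 16 is 925F2769871B44BDD09E5275A1996.
Digit sum: 9+2+5+15+2+7+6+9+8+7+1+11+4+4+11+13+13+0+9+14+5+2+7+5+10+1+9+9+6 = 204.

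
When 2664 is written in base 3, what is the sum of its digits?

2664 in base 3 is 10122200.
Digit sum: 1+0+1+2+2+2+0+0 = 8.

8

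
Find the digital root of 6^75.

9

The digital root of n equals n mod 9 (or 9 when 9 | n), so we need 6^75 mod 9.
6^75 ≡ 0 (mod 9), so the digital root is 9.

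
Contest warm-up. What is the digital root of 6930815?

6+9+3+0+8+1+5 = 32
3+2 = 5

5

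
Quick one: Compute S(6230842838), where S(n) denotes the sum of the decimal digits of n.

6+2+3+0+8+4+2+8+3+8 = 44

44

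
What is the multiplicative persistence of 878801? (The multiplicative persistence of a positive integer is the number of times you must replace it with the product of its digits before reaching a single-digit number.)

1

878801 → 0 (1 step)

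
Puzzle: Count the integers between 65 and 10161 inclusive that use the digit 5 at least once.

3458

The integers in [65, 10161] that use the digit 5 at least once: 65, 75, 85, 95, 105, 115, …, 10158, 10159.
3458 qualify.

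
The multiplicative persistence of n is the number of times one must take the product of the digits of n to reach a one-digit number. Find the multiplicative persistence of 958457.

2

958457 → 50400 → 0 (2 steps)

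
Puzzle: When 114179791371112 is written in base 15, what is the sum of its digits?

54

114179791371112 in base 15 is D30129915227.
Digit sum: 13+3+0+1+2+9+9+1+5+2+2+7 = 54.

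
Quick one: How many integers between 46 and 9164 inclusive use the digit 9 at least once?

The integers in [46, 9164] that use the digit 9 at least once: 49, 59, 69, 79, 89, 90, …, 9163, 9164.
2600 qualify.

2600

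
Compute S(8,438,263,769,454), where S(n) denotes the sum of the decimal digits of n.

69

8+4+3+8+2+6+3+7+6+9+4+5+4 = 69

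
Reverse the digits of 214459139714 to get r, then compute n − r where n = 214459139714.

-203472814698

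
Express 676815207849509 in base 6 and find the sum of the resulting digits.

676815207849509 in base 6 is 10355244340352300005.
Digit sum: 1+0+3+5+5+2+4+4+3+4+0+3+5+2+3+0+0+0+0+5 = 49.

49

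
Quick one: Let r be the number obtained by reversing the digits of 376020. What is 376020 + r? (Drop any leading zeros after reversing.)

396693

Reverse of 376020 is 20673.
376020 + 20673 = 396693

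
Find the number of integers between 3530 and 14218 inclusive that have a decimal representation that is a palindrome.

107

The integers in [3530, 14218] that have a decimal representation that is a palindrome: 3553, 3663, 3773, 3883, 3993, 4004, …, 14041, 14141.
107 qualify.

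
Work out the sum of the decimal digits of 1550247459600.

1+5+5+0+2+4+7+4+5+9+6+0+0 = 48

48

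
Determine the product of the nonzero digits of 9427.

9×4×2×7 = 504

504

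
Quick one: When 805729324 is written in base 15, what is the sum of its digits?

50

805729324 in base 15 is 4AB09934.
Digit sum: 4+10+11+0+9+9+3+4 = 50.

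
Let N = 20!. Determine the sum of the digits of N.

20! = 2432902008176640000
Sum of its 19 digits: 54.

54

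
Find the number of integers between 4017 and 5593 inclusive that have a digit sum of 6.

7

The integers in [4017, 5593] that have a digit sum of 6: 4020, 4101, 4110, 4200, 5001, 5010, 5100.
7 qualify.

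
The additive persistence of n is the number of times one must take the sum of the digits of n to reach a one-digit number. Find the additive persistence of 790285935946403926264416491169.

2

790285935946403926264416491169 → 144 → 9 (2 steps)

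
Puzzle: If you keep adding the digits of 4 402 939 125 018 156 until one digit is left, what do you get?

4+4+0+2+9+3+9+1+2+5+0+1+8+1+5+6 = 60
6+0 = 6

6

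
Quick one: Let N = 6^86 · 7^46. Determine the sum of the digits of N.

6^86 · 7^46 = 6244783316028252534442163377449240236610029806797294056594686724615248222644545959661108524286179062841344
Sum of its 106 digits: 459.

459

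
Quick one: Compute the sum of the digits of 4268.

20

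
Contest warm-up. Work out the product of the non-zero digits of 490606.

1296

4×9×6×6 = 1296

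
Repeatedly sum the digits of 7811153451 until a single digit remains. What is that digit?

9

7+8+1+1+1+5+3+4+5+1 = 36
3+6 = 9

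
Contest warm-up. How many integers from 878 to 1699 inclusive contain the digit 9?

The integers in [878, 1699] that contain the digit 9: 879, 889, 890, 891, 892, 893, …, 1698, 1699.
245 qualify.

245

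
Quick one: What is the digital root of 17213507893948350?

1+7+2+1+3+5+0+7+8+9+3+9+4+8+3+5+0 = 75
7+5 = 12
1+2 = 3

3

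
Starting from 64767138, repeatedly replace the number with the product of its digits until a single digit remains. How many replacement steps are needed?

4

64767138 → 169344 → 2592 → 180 → 0 (4 steps)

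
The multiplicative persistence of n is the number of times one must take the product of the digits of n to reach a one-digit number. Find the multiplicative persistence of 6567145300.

6567145300 → 0 (1 step)

1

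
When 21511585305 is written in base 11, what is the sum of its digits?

21511585305 in base 11 is 9139802481.
Digit sum: 9+1+3+9+8+0+2+4+8+1 = 45.

45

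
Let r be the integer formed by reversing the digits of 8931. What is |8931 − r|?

Reverse of 8931 is 1398.
|8931 − 1398| = 7533

7533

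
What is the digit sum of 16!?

63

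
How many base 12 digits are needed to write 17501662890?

17501662890 in base 12 is 3485331176, which has 10 digits.

10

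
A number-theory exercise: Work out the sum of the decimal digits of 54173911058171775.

72

5+4+1+7+3+9+1+1+0+5+8+1+7+1+7+7+5 = 72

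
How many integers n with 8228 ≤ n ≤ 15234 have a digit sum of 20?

442

The integers in [8228, 15234] that have a digit sum of 20: 8228, 8237, 8246, 8255, 8264, 8273, …, 15185, 15194.
442 qualify.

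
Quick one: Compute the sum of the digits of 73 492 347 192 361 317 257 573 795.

7+3+4+9+2+3+4+7+1+9+2+3+6+1+3+1+7+2+5+7+5+7+3+7+9+5 = 122

122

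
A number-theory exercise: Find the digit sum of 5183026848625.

5+1+8+3+0+2+6+8+4+8+6+2+5 = 58

58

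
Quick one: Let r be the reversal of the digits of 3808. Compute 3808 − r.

Reverse of 3808 is 8083.
3808 − 8083 = -4275

-4275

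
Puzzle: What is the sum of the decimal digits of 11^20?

11^20 = 672749994932560009201
Sum of its 21 digits: 94.

94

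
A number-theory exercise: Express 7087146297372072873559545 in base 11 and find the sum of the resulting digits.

125

7087146297372072873559545 in base 11 is 7A07656143416559A14683A4.
Digit sum: 7+10+0+7+6+5+6+1+4+3+4+1+6+5+5+9+10+1+4+6+8+3+10+4 = 125.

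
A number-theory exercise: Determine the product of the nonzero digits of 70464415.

13440

7×4×6×4×4×1×5 = 13440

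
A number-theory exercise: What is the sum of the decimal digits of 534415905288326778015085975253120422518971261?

5+3+4+4+1+5+9+0+5+2+8+8+3+2+6+7+7+8+0+1+5+0+8+5+9+7+5+2+5+3+1+2+0+4+2+2+5+1+8+9+7+1+2+6+1 = 188

188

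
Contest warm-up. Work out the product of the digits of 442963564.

4×4×2×9×6×3×5×6×4 = 622080

622080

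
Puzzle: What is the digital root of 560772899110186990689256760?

5+6+0+7+7+2+8+9+9+1+1+0+1+8+6+9+9+0+6+8+9+2+5+6+7+6+0 = 137
1+3+7 = 11
1+1 = 2

2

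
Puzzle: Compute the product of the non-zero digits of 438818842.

393216

4×3×8×8×1×8×8×4×2 = 393216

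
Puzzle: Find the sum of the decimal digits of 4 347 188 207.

44

4+3+4+7+1+8+8+2+0+7 = 44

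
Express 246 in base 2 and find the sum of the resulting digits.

246 in base 2 is 11110110.
Digit sum: 1+1+1+1+0+1+1+0 = 6.

6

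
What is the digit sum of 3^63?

153

3^63 = 1144561273430837494885949696427
Sum of its 31 digits: 153.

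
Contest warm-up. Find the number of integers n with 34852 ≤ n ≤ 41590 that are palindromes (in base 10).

67

The integers in [34852, 41590] that are palindromes (in base 10): 34943, 35053, 35153, 35253, 35353, 35453, …, 41414, 41514.
67 qualify.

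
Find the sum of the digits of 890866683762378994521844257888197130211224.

8+9+0+8+6+6+6+8+3+7+6+2+3+7+8+9+9+4+5+2+1+8+4+4+2+5+7+8+8+8+1+9+7+1+3+0+2+1+1+2+2+4 = 204

204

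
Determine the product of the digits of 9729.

9×7×2×9 = 1134

1134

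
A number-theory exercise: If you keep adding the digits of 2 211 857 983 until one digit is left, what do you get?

1

2+2+1+1+8+5+7+9+8+3 = 46
4+6 = 10
1+0 = 1
(Equivalently, 2 211 857 983 mod 9 = 1.)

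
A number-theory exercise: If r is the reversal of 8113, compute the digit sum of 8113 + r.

8

Reversal of 8113 is 3118; 8113 + 3118 = 11231.
Digit sum of 11231: 1+1+2+3+1 = 8.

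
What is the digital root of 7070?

7+0+7+0 = 14
1+4 = 5

5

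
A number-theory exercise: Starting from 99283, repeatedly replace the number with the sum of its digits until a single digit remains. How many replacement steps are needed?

99283 → 31 → 4 (2 steps)

2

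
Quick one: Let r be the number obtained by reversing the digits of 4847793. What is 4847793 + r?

Reverse of 4847793 is 3977484.
4847793 + 3977484 = 8825277

8825277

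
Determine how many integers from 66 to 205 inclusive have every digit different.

106

The integers in [66, 205] that have every digit different: 67, 68, 69, 70, 71, 72, …, 204, 205.
106 qualify.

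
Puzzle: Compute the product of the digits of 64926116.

15552

6×4×9×2×6×1×1×6 = 15552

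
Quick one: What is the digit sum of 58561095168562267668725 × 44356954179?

58561095168562267668725 × 44356954179 = 2597591815063974788289967976351775
Sum of its 34 digits: 195.

195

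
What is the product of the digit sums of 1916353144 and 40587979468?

S(1916353144) = 1+9+1+6+3+5+3+1+4+4 = 37.
S(40587979468) = 4+0+5+8+7+9+7+9+4+6+8 = 67.
37 · 67 = 2479.

2479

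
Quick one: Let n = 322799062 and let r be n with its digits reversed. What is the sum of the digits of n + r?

53

Reversal of 322799062 is 260997223; 322799062 + 260997223 = 583796285.
Digit sum of 583796285: 5+8+3+7+9+6+2+8+5 = 53.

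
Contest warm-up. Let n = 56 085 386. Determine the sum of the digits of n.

5+6+0+8+5+3+8+6 = 41

41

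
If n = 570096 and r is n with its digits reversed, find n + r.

1260171

Reverse of 570096 is 690075.
570096 + 690075 = 1260171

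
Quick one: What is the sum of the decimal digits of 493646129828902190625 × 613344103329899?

174

493646129828902190625 × 613344103329899 = 302774942862182922168050638159996875
Sum of its 36 digits: 174.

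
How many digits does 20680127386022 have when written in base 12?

20680127386022 in base 12 is 239BB4499B432, which has 13 digits.

13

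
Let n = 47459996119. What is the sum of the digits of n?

4+7+4+5+9+9+9+6+1+1+9 = 64

64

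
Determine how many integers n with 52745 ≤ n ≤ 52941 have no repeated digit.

83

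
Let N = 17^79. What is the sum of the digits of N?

440

17^79 = 16049621279626657045143271473566136815663210596611105405894971825820887406128729967604798715821553
Sum of its 98 digits: 440.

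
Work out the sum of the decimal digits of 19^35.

208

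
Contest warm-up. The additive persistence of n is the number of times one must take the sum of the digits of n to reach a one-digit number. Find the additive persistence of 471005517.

2

471005517 → 30 → 3 (2 steps)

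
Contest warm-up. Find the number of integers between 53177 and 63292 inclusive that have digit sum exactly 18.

478

The integers in [53177, 63292] that have digit sum exactly 18: 53181, 53190, 53208, 53217, 53226, 53235, …, 63261, 63270.
478 qualify.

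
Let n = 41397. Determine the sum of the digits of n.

24

4+1+3+9+7 = 24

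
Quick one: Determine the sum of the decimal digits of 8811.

8+8+1+1 = 18

18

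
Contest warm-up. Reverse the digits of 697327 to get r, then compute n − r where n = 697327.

Reverse of 697327 is 723796.
697327 − 723796 = -26469

-26469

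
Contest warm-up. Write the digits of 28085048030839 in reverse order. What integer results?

93803084058082

Reversing 28085048030839 gives 93803084058082.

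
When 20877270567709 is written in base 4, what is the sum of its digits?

40

20877270567709 in base 4 is 10233303132102330230131.
Digit sum: 1+0+2+3+3+3+0+3+1+3+2+1+0+2+3+3+0+2+3+0+1+3+1 = 40.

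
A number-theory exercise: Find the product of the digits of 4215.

4×2×1×5 = 40

40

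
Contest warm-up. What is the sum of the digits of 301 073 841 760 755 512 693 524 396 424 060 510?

3+0+1+0+7+3+8+4+1+7+6+0+7+5+5+5+1+2+6+9+3+5+2+4+3+9+6+4+2+4+0+6+0+5+1+0 = 134

134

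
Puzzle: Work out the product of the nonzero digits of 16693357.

102060

1×6×6×9×3×3×5×7 = 102060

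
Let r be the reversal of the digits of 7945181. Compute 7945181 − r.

6129684

Reverse of 7945181 is 1815497.
7945181 − 1815497 = 6129684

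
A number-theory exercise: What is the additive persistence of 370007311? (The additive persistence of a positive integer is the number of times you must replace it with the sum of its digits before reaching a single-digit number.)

370007311 → 22 → 4 (2 steps)

2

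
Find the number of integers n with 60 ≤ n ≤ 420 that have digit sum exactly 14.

26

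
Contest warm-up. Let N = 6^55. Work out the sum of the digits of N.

6^55 = 6285195213566005335561053533150026217291776
Sum of its 43 digits: 162.

162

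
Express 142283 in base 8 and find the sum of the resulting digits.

142283 in base 8 is 425713.
Digit sum: 4+2+5+7+1+3 = 22.

22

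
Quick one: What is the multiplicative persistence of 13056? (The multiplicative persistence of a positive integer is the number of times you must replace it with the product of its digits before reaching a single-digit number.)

1

13056 → 0 (1 step)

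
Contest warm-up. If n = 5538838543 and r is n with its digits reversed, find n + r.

Reverse of 5538838543 is 3458388355.
5538838543 + 3458388355 = 8997226898

8997226898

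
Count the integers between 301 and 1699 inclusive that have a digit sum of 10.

84

The integers in [301, 1699] that have a digit sum of 10: 307, 316, 325, 334, 343, 352, …, 1621, 1630.
84 qualify.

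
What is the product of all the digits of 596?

270

5×9×6 = 270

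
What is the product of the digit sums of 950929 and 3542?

S(950929) = 9+5+0+9+2+9 = 34.
S(3542) = 3+5+4+2 = 14.
34 · 14 = 476.

476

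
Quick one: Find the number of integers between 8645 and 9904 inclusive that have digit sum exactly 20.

84

The integers in [8645, 9904] that have digit sum exactly 20: 8651, 8660, 8705, 8714, 8723, 8732, …, 9830, 9902.
84 qualify.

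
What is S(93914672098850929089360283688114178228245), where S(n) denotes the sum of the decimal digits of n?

9+3+9+1+4+6+7+2+0+9+8+8+5+0+9+2+9+0+8+9+3+6+0+2+8+3+6+8+8+1+1+4+1+7+8+2+2+8+2+4+5 = 197

197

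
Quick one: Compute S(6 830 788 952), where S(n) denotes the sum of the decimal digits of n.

6+8+3+0+7+8+8+9+5+2 = 56

56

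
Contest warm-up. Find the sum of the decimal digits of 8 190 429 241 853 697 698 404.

8+1+9+0+4+2+9+2+4+1+8+5+3+6+9+7+6+9+8+4+0+4 = 109

109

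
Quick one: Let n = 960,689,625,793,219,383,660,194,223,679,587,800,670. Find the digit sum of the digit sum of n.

First digit sum: 192.
1+9+2 = 12.

12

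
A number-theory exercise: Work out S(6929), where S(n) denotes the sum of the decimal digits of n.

6+9+2+9 = 26

26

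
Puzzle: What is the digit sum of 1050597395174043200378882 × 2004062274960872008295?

184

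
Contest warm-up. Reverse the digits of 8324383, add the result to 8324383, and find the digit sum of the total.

Reversal of 8324383 is 3834238; 8324383 + 3834238 = 12158621.
Digit sum of 12158621: 1+2+1+5+8+6+2+1 = 26.

26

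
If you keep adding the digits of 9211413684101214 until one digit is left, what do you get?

3

9+2+1+1+4+1+3+6+8+4+1+0+1+2+1+4 = 48
4+8 = 12
1+2 = 3
(Equivalently, 9211413684101214 mod 9 = 3.)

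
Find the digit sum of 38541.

3+8+5+4+1 = 21

21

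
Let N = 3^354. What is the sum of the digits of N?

792

3^354 = 7960203505214079922596627255169838497787047322828694156142117910690491617566742105220063689523875143398306807872117412260518969904597664896897486680228885639266332044169
Sum of its 169 digits: 792.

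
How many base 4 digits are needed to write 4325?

4325 in base 4 is 1003211, which has 7 digits.

7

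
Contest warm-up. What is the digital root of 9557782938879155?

9+5+5+7+7+8+2+9+3+8+8+7+9+1+5+5 = 98
9+8 = 17
1+7 = 8

8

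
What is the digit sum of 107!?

594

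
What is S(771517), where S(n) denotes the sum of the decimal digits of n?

28

7+7+1+5+1+7 = 28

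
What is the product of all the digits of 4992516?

19440

4×9×9×2×5×1×6 = 19440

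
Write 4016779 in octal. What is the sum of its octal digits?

4016779 in base 8 is 17245213.
Digit sum: 1+7+2+4+5+2+1+3 = 25.

25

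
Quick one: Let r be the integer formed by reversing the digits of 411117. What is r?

Reversing 411117 gives 711114.

711114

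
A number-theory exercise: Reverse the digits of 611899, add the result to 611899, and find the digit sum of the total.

Reversal of 611899 is 998116; 611899 + 998116 = 1610015.
Digit sum of 1610015: 1+6+1+0+0+1+5 = 14.

14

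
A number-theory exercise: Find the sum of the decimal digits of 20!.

54

20! = 2432902008176640000
Sum of its 19 digits: 54.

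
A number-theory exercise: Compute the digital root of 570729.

3

5+7+0+7+2+9 = 30
3+0 = 3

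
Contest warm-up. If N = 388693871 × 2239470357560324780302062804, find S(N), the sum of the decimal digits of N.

388693871 × 2239470357560324780302062804 = 870468402269876754872833340571874284
Sum of its 36 digits: 177.

177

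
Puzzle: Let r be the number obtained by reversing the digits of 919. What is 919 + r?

1838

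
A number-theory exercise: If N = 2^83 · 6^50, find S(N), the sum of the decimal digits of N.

279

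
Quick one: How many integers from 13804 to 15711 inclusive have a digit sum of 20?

145

The integers in [13804, 15711] that have a digit sum of 20: 13808, 13817, 13826, 13835, 13844, 13853, …, 15680, 15707.
145 qualify.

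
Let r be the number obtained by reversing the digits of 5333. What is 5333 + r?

8668

Reverse of 5333 is 3335.
5333 + 3335 = 8668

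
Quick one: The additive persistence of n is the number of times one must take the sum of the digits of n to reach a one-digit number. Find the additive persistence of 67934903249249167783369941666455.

3

67934903249249167783369941666455 → 167 → 14 → 5 (3 steps)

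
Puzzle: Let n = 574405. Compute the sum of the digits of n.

5+7+4+4+0+5 = 25

25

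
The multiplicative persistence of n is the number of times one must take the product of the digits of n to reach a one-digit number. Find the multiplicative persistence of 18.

18 → 8 (1 step)

1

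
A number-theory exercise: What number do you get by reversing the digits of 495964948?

Reversing 495964948 gives 849469594.

849469594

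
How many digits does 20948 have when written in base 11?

5

20948 in base 11 is 14814, which has 5 digits.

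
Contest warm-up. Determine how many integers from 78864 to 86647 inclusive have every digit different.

The integers in [78864, 86647] that have every digit different: 78901, 78902, 78903, 78904, 78905, 78906, …, 86594, 86597.
2646 qualify.

2646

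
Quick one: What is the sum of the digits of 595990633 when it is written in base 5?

17

595990633 in base 5 is 2210033200013.
Digit sum: 2+2+1+0+0+3+3+2+0+0+0+1+3 = 17.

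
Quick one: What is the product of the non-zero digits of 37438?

3×7×4×3×8 = 2016

2016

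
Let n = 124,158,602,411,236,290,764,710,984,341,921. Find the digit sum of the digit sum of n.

First digit sum: 123.
1+2+3 = 6.

6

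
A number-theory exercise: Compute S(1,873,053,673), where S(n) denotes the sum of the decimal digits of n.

1+8+7+3+0+5+3+6+7+3 = 43

43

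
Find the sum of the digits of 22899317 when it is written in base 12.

22899317 in base 12 is 7803B05.
Digit sum: 7+8+0+3+11+0+5 = 34.

34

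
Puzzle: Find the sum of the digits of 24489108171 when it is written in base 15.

59

24489108171 in base 15 is 984E070B6.
Digit sum: 9+8+4+14+0+7+0+11+6 = 59.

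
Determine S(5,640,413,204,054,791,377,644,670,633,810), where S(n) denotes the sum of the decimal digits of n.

5+6+4+0+4+1+3+2+0+4+0+5+4+7+9+1+3+7+7+6+4+4+6+7+0+6+3+3+8+1+0 = 120

120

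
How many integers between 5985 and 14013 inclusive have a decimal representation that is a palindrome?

81

The integers in [5985, 14013] that have a decimal representation that is a palindrome: 5995, 6006, 6116, 6226, 6336, 6446, …, 13831, 13931.
81 qualify.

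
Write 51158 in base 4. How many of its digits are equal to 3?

51158 in base 4 is 30133112.
The digit 3 appears 3 times.

3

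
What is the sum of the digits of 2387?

2+3+8+7 = 20

20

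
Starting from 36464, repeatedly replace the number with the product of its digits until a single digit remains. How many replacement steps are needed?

3

36464 → 1728 → 112 → 2 (3 steps)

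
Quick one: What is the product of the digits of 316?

3×1×6 = 18

18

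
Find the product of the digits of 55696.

8100

5×5×6×9×6 = 8100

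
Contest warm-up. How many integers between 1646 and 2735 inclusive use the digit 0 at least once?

289

The integers in [1646, 2735] that use the digit 0 at least once: 1650, 1660, 1670, 1680, 1690, 1700, …, 2720, 2730.
289 qualify.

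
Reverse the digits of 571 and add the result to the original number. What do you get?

Reverse of 571 is 175.
571 + 175 = 746

746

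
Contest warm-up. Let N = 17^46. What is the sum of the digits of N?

17^46 = 398703807810572411498315063055075847178723756123452198369
Sum of its 57 digits: 253.

253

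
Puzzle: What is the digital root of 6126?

6+1+2+6 = 15
1+5 = 6

6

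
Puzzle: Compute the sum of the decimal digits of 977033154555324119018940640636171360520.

146

9+7+7+0+3+3+1+5+4+5+5+5+3+2+4+1+1+9+0+1+8+9+4+0+6+4+0+6+3+6+1+7+1+3+6+0+5+2+0 = 146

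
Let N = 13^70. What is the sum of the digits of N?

346

13^70 = 946312684517285425602088507550312255344648571553386120579525970592441865195449
Sum of its 78 digits: 346.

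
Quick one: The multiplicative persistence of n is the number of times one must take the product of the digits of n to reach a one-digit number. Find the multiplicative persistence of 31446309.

1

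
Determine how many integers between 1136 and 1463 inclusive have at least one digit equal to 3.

145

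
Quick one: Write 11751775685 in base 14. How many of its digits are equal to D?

11751775685 in base 14 is 7D6A8512D.
The digit D appears 2 times.

2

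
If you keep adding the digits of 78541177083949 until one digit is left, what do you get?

7+8+5+4+1+1+7+7+0+8+3+9+4+9 = 73
7+3 = 10
1+0 = 1
(Equivalently, 78541177083949 mod 9 = 1.)

1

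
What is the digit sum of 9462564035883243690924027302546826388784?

185

9+4+6+2+5+6+4+0+3+5+8+8+3+2+4+3+6+9+0+9+2+4+0+2+7+3+0+2+5+4+6+8+2+6+3+8+8+7+8+4 = 185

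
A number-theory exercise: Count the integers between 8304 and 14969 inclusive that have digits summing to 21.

394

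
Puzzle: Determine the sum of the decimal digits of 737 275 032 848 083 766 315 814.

7+3+7+2+7+5+0+3+2+8+4+8+0+8+3+7+6+6+3+1+5+8+1+4 = 108

108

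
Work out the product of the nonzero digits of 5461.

5×4×6×1 = 120

120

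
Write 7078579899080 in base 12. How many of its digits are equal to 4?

7078579899080 in base 12 is 963A62104688.
The digit 4 appears 1 time.

1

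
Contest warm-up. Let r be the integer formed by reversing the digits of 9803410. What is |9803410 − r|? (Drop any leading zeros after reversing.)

9660321

Reverse of 9803410 is 143089.
|9803410 − 143089| = 9660321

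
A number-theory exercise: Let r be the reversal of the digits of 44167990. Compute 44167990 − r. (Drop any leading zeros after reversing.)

Reverse of 44167990 is 9976144.
44167990 − 9976144 = 34191846

34191846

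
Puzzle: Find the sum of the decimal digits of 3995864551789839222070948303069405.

163

3+9+9+5+8+6+4+5+5+1+7+8+9+8+3+9+2+2+2+0+7+0+9+4+8+3+0+3+0+6+9+4+0+5 = 163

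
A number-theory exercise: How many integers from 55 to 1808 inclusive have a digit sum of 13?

139

The integers in [55, 1808] that have a digit sum of 13: 58, 67, 76, 85, 94, 139, …, 1750, 1804.
139 qualify.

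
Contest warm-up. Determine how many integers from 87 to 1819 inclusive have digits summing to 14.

137

The integers in [87, 1819] that have digits summing to 14: 95, 149, 158, 167, 176, 185, …, 1805, 1814.
137 qualify.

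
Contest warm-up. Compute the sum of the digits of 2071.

10

2+0+7+1 = 10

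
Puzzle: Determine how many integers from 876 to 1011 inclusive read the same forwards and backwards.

The integers in [876, 1011] that read the same forwards and backwards: 878, 888, 898, 909, 919, 929, …, 999, 1001.
14 qualify.

14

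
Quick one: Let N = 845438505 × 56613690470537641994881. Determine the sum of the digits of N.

150

845438505 × 56613690470537641994881 = 47863393833944090594377410292905
Sum of its 32 digits: 150.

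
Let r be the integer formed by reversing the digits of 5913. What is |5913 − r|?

2718

Reverse of 5913 is 3195.
|5913 − 3195| = 2718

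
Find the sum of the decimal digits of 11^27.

125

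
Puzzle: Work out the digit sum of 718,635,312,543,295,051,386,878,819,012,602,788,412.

7+1+8+6+3+5+3+1+2+5+4+3+2+9+5+0+5+1+3+8+6+8+7+8+8+1+9+0+1+2+6+0+2+7+8+8+4+1+2 = 169

169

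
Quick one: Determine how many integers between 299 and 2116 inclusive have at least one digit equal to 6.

The integers in [299, 2116] that have at least one digit equal to 6: 306, 316, 326, 336, 346, 356, …, 2106, 2116.
506 qualify.

506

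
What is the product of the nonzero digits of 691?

54

6×9×1 = 54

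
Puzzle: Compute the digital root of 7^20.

4

The digital root of n equals n mod 9 (or 9 when 9 | n), so we need 7^20 mod 9.
7^20 ≡ 4 (mod 9), so the digital root is 4.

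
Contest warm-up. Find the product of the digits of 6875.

1680

6×8×7×5 = 1680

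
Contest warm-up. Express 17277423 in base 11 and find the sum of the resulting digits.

17277423 in base 11 is 9830869.
Digit sum: 9+8+3+0+8+6+9 = 43.

43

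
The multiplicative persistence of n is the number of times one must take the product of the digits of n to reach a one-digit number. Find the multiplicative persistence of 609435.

609435 → 0 (1 step)

1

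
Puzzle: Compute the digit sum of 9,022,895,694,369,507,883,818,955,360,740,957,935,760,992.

9+0+2+2+8+9+5+6+9+4+3+6+9+5+0+7+8+8+3+8+1+8+9+5+5+3+6+0+7+4+0+9+5+7+9+3+5+7+6+0+9+9+2 = 230

230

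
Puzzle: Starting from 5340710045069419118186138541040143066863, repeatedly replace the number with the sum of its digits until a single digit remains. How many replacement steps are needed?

3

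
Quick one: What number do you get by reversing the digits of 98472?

Reversing 98472 gives 27489.

27489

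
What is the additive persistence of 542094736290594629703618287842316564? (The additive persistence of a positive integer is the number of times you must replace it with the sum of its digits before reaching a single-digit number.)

542094736290594629703618287842316564 → 167 → 14 → 5 (3 steps)

3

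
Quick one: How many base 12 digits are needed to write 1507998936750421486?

17

1507998936750421486 in base 12 is 81A64148895A7817A, which has 17 digits.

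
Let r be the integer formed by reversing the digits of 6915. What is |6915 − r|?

1719

Reverse of 6915 is 5196.
|6915 − 5196| = 1719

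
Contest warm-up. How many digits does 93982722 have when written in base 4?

14

93982722 in base 4 is 11212201000002, which has 14 digits.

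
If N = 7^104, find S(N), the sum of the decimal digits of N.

409

7^104 = 7765978099609043937218499293609620562868144880570005587642282690671451194588264272062401
Sum of its 88 digits: 409.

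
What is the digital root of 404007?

6

4+0+4+0+0+7 = 15
1+5 = 6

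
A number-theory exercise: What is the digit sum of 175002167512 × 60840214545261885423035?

149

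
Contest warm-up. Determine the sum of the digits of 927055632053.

47

9+2+7+0+5+5+6+3+2+0+5+3 = 47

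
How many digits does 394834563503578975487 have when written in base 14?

18

394834563503578975487 in base 14 is CD40363C261326B8AB, which has 18 digits.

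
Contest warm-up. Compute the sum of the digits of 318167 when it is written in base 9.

31

318167 in base 9 is 534388.
Digit sum: 5+3+4+3+8+8 = 31.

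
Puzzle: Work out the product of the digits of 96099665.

9×6×0×9×9×6×6×5 = 0

0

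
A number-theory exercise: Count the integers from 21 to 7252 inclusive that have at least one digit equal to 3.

2676

The integers in [21, 7252] that have at least one digit equal to 3: 23, 30, 31, 32, 33, 34, …, 7239, 7243.
2676 qualify.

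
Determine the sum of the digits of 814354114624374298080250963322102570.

131

8+1+4+3+5+4+1+1+4+6+2+4+3+7+4+2+9+8+0+8+0+2+5+0+9+6+3+3+2+2+1+0+2+5+7+0 = 131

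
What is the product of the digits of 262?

24

2×6×2 = 24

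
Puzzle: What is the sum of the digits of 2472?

15

2+4+7+2 = 15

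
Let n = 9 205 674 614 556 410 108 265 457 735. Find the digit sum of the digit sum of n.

First digit sum: 118.
1+1+8 = 10.

10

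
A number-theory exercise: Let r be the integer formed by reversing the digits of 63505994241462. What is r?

Reversing 63505994241462 gives 26414249950536.

26414249950536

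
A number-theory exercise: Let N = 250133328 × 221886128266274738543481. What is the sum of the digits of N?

117

250133328 × 221886128266274738543481 = 55501115700278170514210775234768
Sum of its 32 digits: 117.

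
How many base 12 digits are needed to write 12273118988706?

13

12273118988706 in base 12 is 1462742872916, which has 13 digits.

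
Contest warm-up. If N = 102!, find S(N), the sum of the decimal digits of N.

102! = 961446671503512660926865558697259548455355905059659464369444714048531715130254590603314961882364451384985595980362059157503710042865532928000000000000000000000000
Sum of its 162 digits: 630.

630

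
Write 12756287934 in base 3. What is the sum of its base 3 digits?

12756287934 in base 3 is 1012221000012120100200.
Digit sum: 1+0+1+2+2+2+1+0+0+0+0+1+2+1+2+0+1+0+0+2+0+0 = 18.

18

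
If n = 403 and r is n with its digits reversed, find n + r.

707

Reverse of 403 is 304.
403 + 304 = 707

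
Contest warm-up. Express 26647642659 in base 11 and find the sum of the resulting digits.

26647642659 in base 11 is 10334999380.
Digit sum: 1+0+3+3+4+9+9+9+3+8+0 = 49.

49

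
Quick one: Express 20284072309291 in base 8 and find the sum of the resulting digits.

42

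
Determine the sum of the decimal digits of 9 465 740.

9+4+6+5+7+4+0 = 35

35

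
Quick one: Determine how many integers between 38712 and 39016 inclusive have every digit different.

81

The integers in [38712, 39016] that have every digit different: 38712, 38714, 38715, 38716, 38719, 38720, …, 39015, 39016.
81 qualify.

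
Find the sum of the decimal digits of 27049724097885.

2+7+0+4+9+7+2+4+0+9+7+8+8+5 = 72

72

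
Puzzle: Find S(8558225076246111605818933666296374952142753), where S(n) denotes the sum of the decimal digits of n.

193

8+5+5+8+2+2+5+0+7+6+2+4+6+1+1+1+6+0+5+8+1+8+9+3+3+6+6+6+2+9+6+3+7+4+9+5+2+1+4+2+7+5+3 = 193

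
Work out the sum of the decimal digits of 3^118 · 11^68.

3^118 · 11^68 = 13031987288288977197223655370852194846540464278453160365661326068068333362282549521799404995269544221439599059609722764659419209
Sum of its 128 digits: 603.

603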